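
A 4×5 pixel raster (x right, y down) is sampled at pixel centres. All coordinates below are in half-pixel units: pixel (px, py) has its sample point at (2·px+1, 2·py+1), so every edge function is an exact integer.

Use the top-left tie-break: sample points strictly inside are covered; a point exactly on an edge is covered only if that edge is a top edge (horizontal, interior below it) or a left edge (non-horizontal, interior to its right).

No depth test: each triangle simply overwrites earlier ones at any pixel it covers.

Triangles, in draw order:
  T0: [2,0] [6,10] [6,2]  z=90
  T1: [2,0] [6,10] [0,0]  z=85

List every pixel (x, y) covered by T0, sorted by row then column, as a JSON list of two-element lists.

T0:
  2·area = 32  (B↔C swapped to make it positive)
  edge (2, 0)→(6, 2): d=(4,2) right/bottom  bias=-1
  edge (6, 2)→(6, 10): d=(0,8) right/bottom  bias=-1
  edge (6, 10)→(2, 0): d=(-4,-10) top-left  bias=+0
    (1,0)@(3, 1): e=[2,24,6] → █
    (2,0)@(5, 1): e=[-2,8,26] → ·
    (1,1)@(3, 3): e=[10,24,-2] → ·
    (2,1)@(5, 3): e=[6,8,18] → █
    (3,1)@(7, 3): e=[2,-8,38] → ·
    (2,2)@(5, 5): e=[14,8,10] → █
    (3,2)@(7, 5): e=[10,-8,30] → ·
    (2,3)@(5, 7): e=[22,8,2] → █
    (3,3)@(7, 7): e=[18,-8,22] → ·
    (2,4)@(5, 9): e=[30,8,-6] → ·
  covered (4 px):
    · █ · ·
    · · █ ·
    · · █ ·
    · · █ ·
    · · · ·
T1:
  2·area = 20
  edge (2, 0)→(6, 10): d=(4,10) right/bottom  bias=-1
  edge (6, 10)→(0, 0): d=(-6,-10) top-left  bias=+0
  edge (0, 0)→(2, 0): d=(2,0) top-left  bias=+0
    (0,0)@(1, 1): e=[14,4,2] → █
    (1,0)@(3, 1): e=[-6,24,2] → ·
    (0,1)@(1, 3): e=[22,-8,6] → ·
    (1,1)@(3, 3): e=[2,12,6] → █
    (2,1)@(5, 3): e=[-18,32,6] → ·
    (1,2)@(3, 5): e=[10,0,10] → █  [on edge]
    (2,2)@(5, 5): e=[-10,20,10] → ·
    (1,3)@(3, 7): e=[18,-12,14] → ·
  covered (3 px):
    █ · · ·
    · █ · ·
    · █ · ·
    · · · ·
    · · · ·

Result: [[1,0],[2,1],[2,2],[2,3]]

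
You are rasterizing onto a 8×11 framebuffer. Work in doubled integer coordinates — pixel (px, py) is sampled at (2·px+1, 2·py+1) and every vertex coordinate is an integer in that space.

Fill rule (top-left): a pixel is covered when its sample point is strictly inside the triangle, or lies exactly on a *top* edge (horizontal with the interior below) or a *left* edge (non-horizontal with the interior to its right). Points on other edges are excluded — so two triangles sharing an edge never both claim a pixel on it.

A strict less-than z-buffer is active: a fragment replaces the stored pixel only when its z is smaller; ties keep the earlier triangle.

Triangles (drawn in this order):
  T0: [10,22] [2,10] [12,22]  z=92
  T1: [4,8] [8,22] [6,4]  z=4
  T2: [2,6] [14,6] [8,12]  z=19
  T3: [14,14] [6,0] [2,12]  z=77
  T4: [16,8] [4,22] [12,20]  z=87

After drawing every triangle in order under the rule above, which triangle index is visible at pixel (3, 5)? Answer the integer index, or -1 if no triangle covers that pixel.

T0:
  2·area = 24
  edge (10, 22)→(2, 10): d=(-8,-12) top-left  bias=+0
  edge (2, 10)→(12, 22): d=(10,12) right/bottom  bias=-1
  edge (12, 22)→(10, 22): d=(-2,0) right/bottom  bias=-1
    (3,8)@(7, 17): e=[4,10,10] → #
    (4,8)@(9, 17): e=[28,-14,10] → ·
    (3,9)@(7, 19): e=[-12,30,6] → ·
    (4,9)@(9, 19): e=[12,6,6] → #
    (5,9)@(11, 19): e=[36,-18,6] → ·
    (4,10)@(9, 21): e=[-4,26,2] → ·
    (5,10)@(11, 21): e=[20,2,2] → #
    (6,10)@(13, 21): e=[44,-22,2] → ·
  covered (3 px):
    · · · · · · · ·
    · · · · · · · ·
    · · · · · · · ·
    · · · · · · · ·
    · · · · · · · ·
    · · · · · · · ·
    · · · · · · · ·
    · · · · · · · ·
    · · · # · · · ·
    · · · · # · · ·
    · · · · · # · ·
T1:
  2·area = 44  (B↔C swapped to make it positive)
  edge (4, 8)→(6, 4): d=(2,-4) top-left  bias=+0
  edge (6, 4)→(8, 22): d=(2,18) right/bottom  bias=-1
  edge (8, 22)→(4, 8): d=(-4,-14) top-left  bias=+0
    (2,3)@(5, 7): e=[2,24,18] → #
    (3,3)@(7, 7): e=[10,-12,46] → ·
    (2,4)@(5, 9): e=[6,28,10] → #
    (3,4)@(7, 9): e=[14,-8,38] → ·
    (2,5)@(5, 11): e=[10,32,2] → #
    (3,5)@(7, 11): e=[18,-4,30] → ·
    (2,6)@(5, 13): e=[14,36,-6] → ·
    (3,6)@(7, 13): e=[22,0,22] → ·  [on edge]
    (3,7)@(7, 15): e=[26,4,14] → #
    (4,7)@(9, 15): e=[34,-32,42] → ·
    (3,8)@(7, 17): e=[30,8,6] → #
    (4,8)@(9, 17): e=[38,-28,34] → ·
  covered (5 px):
    · · · · · · · ·
    · · · · · · · ·
    · · · · · · · ·
    · · # · · · · ·
    · · # · · · · ·
    · · # · · · · ·
    · · · · · · · ·
    · · · # · · · ·
    · · · # · · · ·
    · · · · · · · ·
    · · · · · · · ·
T2:
  2·area = 72
  edge (2, 6)→(14, 6): d=(12,0) top-left  bias=+0
  edge (14, 6)→(8, 12): d=(-6,6) right/bottom  bias=-1
  edge (8, 12)→(2, 6): d=(-6,-6) top-left  bias=+0
    (0,2)@(1, 5): e=[-12,84,0] → ·  [on edge]
    (7,2)@(15, 5): e=[-12,0,84] → ·  [on edge]
    (1,3)@(3, 7): e=[12,60,0] → #  [on edge]
    (2,3)@(5, 7): e=[12,48,12] → #
    (3,3)@(7, 7): e=[12,36,24] → #
    (4,3)@(9, 7): e=[12,24,36] → #
    (5,3)@(11, 7): e=[12,12,48] → #
    (6,3)@(13, 7): e=[12,0,60] → ·  [on edge]
    (1,4)@(3, 9): e=[36,48,-12] → ·
    (2,4)@(5, 9): e=[36,36,0] → #  [on edge]
    (5,4)@(11, 9): e=[36,0,36] → ·  [on edge]
    (2,5)@(5, 11): e=[60,24,-12] → ·
    (3,5)@(7, 11): e=[60,12,0] → #  [on edge]
    (4,5)@(9, 11): e=[60,0,12] → ·  [on edge]
    (3,6)@(7, 13): e=[84,0,-12] → ·  [on edge]
    (4,6)@(9, 13): e=[84,-12,0] → ·  [on edge]
    (2,7)@(5, 15): e=[108,0,-36] → ·  [on edge]
    (5,7)@(11, 15): e=[108,-36,0] → ·  [on edge]
    (1,8)@(3, 17): e=[132,0,-60] → ·  [on edge]
    (6,8)@(13, 17): e=[132,-60,0] → ·  [on edge]
    (0,9)@(1, 19): e=[156,0,-84] → ·  [on edge]
    (7,9)@(15, 19): e=[156,-84,0] → ·  [on edge]
  covered (9 px):
    · · · · · · · ·
    · · · · · · · ·
    · · · · · · · ·
    · # # # # # · ·
    · · # # # · · ·
    · · · # · · · ·
    · · · · · · · ·
    · · · · · · · ·
    · · · · · · · ·
    · · · · · · · ·
    · · · · · · · ·
T3:
  2·area = 152  (B↔C swapped to make it positive)
  edge (14, 14)→(2, 12): d=(-12,-2) top-left  bias=+0
  edge (2, 12)→(6, 0): d=(4,-12) top-left  bias=+0
  edge (6, 0)→(14, 14): d=(8,14) right/bottom  bias=-1
    (2,1)@(5, 3): e=[114,0,38] → #  [on edge]
    (3,1)@(7, 3): e=[118,24,10] → #
    (4,1)@(9, 3): e=[122,48,-18] → ·
    (2,2)@(5, 5): e=[90,8,54] → #
    (4,2)@(9, 5): e=[98,56,-2] → ·
    (2,3)@(5, 7): e=[66,16,70] → #
    (4,3)@(9, 7): e=[74,64,14] → #
    (5,3)@(11, 7): e=[78,88,-14] → ·
    (1,4)@(3, 9): e=[38,0,114] → #  [on edge]
    (5,4)@(11, 9): e=[54,96,2] → #
    (6,4)@(13, 9): e=[58,120,-26] → ·
    (1,5)@(3, 11): e=[14,8,130] → #
    (0,7)@(1, 15): e=[-38,0,190] → ·  [on edge]
  covered (20 px):
    · · · · · · · ·
    · · # # · · · ·
    · · # # · · · ·
    · · # # # · · ·
    · # # # # # · ·
    · # # # # # · ·
    · · · · # # # ·
    · · · · · · · ·
    · · · · · · · ·
    · · · · · · · ·
    · · · · · · · ·
T4:
  2·area = 88  (B↔C swapped to make it positive)
  edge (16, 8)→(12, 20): d=(-4,12) right/bottom  bias=-1
  edge (12, 20)→(4, 22): d=(-8,2) right/bottom  bias=-1
  edge (4, 22)→(16, 8): d=(12,-14) top-left  bias=+0
    (7,5)@(15, 11): e=[0,66,22] → ·  [on edge]
    (6,6)@(13, 13): e=[16,54,18] → #
    (7,6)@(15, 13): e=[-8,50,46] → ·
    (5,7)@(11, 15): e=[32,42,14] → #
    (7,7)@(15, 15): e=[-16,34,70] → ·
    (4,8)@(9, 17): e=[48,30,10] → #
    (6,8)@(13, 17): e=[0,22,66] → ·  [on edge]
    (3,9)@(7, 19): e=[64,18,6] → #
    (6,9)@(13, 19): e=[-8,6,90] → ·
    (2,10)@(5, 21): e=[80,6,2] → #
    (4,10)@(9, 21): e=[32,-2,58] → ·
    (5,10)@(11, 21): e=[8,-6,86] → ·
  covered (10 px):
    · · · · · · · ·
    · · · · · · · ·
    · · · · · · · ·
    · · · · · · · ·
    · · · · · · · ·
    · · · · · · · ·
    · · · · · · # ·
    · · · · · # # ·
    · · · · # # · ·
    · · · # # # · ·
    · · # # · · · ·

Z-buffer (winner per pixel, '.' = empty):
  . . . . . . . .
  . . 3 3 . . . .
  . . 3 3 . . . .
  . 2 1 2 2 2 . .
  . 3 1 2 2 3 . .
  . 3 1 2 3 3 . .
  . . . . 3 3 3 .
  . . . 1 . 4 4 .
  . . . 1 4 4 . .
  . . . 4 4 4 . .
  . . 4 4 . 0 . .

Answer: 2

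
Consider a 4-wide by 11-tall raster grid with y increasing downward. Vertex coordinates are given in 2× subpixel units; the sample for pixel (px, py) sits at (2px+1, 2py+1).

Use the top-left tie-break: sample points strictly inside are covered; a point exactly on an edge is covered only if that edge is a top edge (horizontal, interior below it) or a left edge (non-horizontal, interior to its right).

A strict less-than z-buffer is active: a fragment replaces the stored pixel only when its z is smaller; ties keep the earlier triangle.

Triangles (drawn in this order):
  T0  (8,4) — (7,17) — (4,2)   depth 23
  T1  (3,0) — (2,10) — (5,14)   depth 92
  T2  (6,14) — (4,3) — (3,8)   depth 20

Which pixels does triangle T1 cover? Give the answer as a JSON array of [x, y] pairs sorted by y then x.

T0:
  2·area = 54
  edge (8, 4)→(7, 17): d=(-1,13) right/bottom  bias=-1
  edge (7, 17)→(4, 2): d=(-3,-15) top-left  bias=+0
  edge (4, 2)→(8, 4): d=(4,2) right/bottom  bias=-1
    (2,1)@(5, 3): e=[40,12,2] → X
    (3,1)@(7, 3): e=[14,42,-2] → .
    (2,2)@(5, 5): e=[38,6,10] → X
    (3,2)@(7, 5): e=[12,36,6] → X
    (2,3)@(5, 7): e=[36,0,18] → X  [on edge]
    (2,4)@(5, 9): e=[34,-6,26] → .
    (3,4)@(7, 9): e=[8,24,22] → X
    (3,5)@(7, 11): e=[6,18,30] → X
    (3,6)@(7, 13): e=[4,12,38] → X
    (3,7)@(7, 15): e=[2,6,46] → X
    (3,8)@(7, 17): e=[0,0,54] → .  [on edge]
  covered (9 px):
    . . . .
    . . X .
    . . X X
    . . X X
    . . . X
    . . . X
    . . . X
    . . . X
    . . . .
    . . . .
    . . . .
T1:
  2·area = 34  (B↔C swapped to make it positive)
  edge (3, 0)→(5, 14): d=(2,14) right/bottom  bias=-1
  edge (5, 14)→(2, 10): d=(-3,-4) top-left  bias=+0
  edge (2, 10)→(3, 0): d=(1,-10) top-left  bias=+0
    (1,0)@(3, 1): e=[2,31,1] → X
    (2,0)@(5, 1): e=[-26,39,21] → .
    (1,1)@(3, 3): e=[6,25,3] → X
    (2,1)@(5, 3): e=[-22,33,23] → .
    (1,2)@(3, 5): e=[10,19,5] → X
    (2,2)@(5, 5): e=[-18,27,25] → .
    (1,3)@(3, 7): e=[14,13,7] → X
    (2,3)@(5, 7): e=[-14,21,27] → .
    (1,4)@(3, 9): e=[18,7,9] → X
    (2,4)@(5, 9): e=[-10,15,29] → .
    (1,5)@(3, 11): e=[22,1,11] → X
    (2,5)@(5, 11): e=[-6,9,31] → .
  covered (6 px):
    . X . .
    . X . .
    . X . .
    . X . .
    . X . .
    . X . .
    . . . .
    . . . .
    . . . .
    . . . .
    . . . .
T2:
  2·area = 21  (B↔C swapped to make it positive)
  edge (6, 14)→(3, 8): d=(-3,-6) top-left  bias=+0
  edge (3, 8)→(4, 3): d=(1,-5) top-left  bias=+0
  edge (4, 3)→(6, 14): d=(2,11) right/bottom  bias=-1
    (2,4)@(5, 9): e=[9,11,1] → X
    (3,4)@(7, 9): e=[21,21,-21] → .
    (2,5)@(5, 11): e=[3,13,5] → X
    (3,5)@(7, 11): e=[15,23,-17] → .
    (2,6)@(5, 13): e=[-3,15,9] → .
  covered (2 px):
    . . . .
    . . . .
    . . . .
    . . . .
    . . X .
    . . X .
    . . . .
    . . . .
    . . . .
    . . . .
    . . . .

Answer: [[1,0],[1,1],[1,2],[1,3],[1,4],[1,5]]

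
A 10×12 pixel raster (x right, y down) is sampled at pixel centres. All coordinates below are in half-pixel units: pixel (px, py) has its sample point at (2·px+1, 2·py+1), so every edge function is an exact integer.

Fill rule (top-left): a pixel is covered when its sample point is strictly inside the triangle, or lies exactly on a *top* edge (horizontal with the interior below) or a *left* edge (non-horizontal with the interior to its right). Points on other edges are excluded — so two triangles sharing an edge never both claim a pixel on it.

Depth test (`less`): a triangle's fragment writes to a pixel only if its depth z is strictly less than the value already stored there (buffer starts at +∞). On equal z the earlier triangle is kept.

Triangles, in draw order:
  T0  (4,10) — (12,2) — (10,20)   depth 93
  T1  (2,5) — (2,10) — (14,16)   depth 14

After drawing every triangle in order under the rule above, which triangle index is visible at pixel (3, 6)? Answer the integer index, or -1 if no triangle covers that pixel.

T0:
  2·area = 128
  edge (4, 10)→(12, 2): d=(8,-8) top-left  bias=+0
  edge (12, 2)→(10, 20): d=(-2,18) right/bottom  bias=-1
  edge (10, 20)→(4, 10): d=(-6,-10) top-left  bias=+0
    (6,0)@(13, 1): e=[0,-16,144] → ·  [on edge]
    (5,1)@(11, 3): e=[0,16,112] → #  [on edge]
    (6,1)@(13, 3): e=[16,-20,132] → ·
    (0,2)@(1, 5): e=[-64,192,0] → ·  [on edge]
    (4,2)@(9, 5): e=[0,48,80] → #  [on edge]
    (6,2)@(13, 5): e=[32,-24,120] → ·
    (3,3)@(7, 7): e=[0,80,48] → #  [on edge]
    (6,3)@(13, 7): e=[48,-28,108] → ·
    (2,4)@(5, 9): e=[0,112,16] → #  [on edge]
    (6,4)@(13, 9): e=[64,-32,96] → ·
    (1,5)@(3, 11): e=[0,144,-16] → ·  [on edge]
    (2,5)@(5, 11): e=[16,108,4] → #
    (5,5)@(11, 11): e=[64,0,64] → ·  [on edge]
    (0,6)@(1, 13): e=[0,176,-48] → ·  [on edge]
    (3,7)@(7, 15): e=[64,64,0] → #  [on edge]
  covered (18 px):
    · · · · · · · · · ·
    · · · · · # · · · ·
    · · · · # # · · · ·
    · · · # # # · · · ·
    · · # # # # · · · ·
    · · # # # · · · · ·
    · · · # # · · · · ·
    · · · # # · · · · ·
    · · · · # · · · · ·
    · · · · · · · · · ·
    · · · · · · · · · ·
    · · · · · · · · · ·
T1:
  2·area = 60  (B↔C swapped to make it positive)
  edge (2, 5)→(14, 16): d=(12,11) right/bottom  bias=-1
  edge (14, 16)→(2, 10): d=(-12,-6) top-left  bias=+0
  edge (2, 10)→(2, 5): d=(0,-5) top-left  bias=+0
    (1,3)@(3, 7): e=[13,42,5] → #
    (2,3)@(5, 7): e=[-9,54,15] → ·
    (1,4)@(3, 9): e=[37,18,5] → #
    (2,4)@(5, 9): e=[15,30,15] → #
    (3,4)@(7, 9): e=[-7,42,25] → ·
    (1,5)@(3, 11): e=[61,-6,5] → ·
    (2,5)@(5, 11): e=[39,6,15] → #
    (3,5)@(7, 11): e=[17,18,25] → #
    (4,5)@(9, 11): e=[-5,30,35] → ·
    (2,6)@(5, 13): e=[63,-18,15] → ·
    (3,6)@(7, 13): e=[41,-6,25] → ·
    (4,6)@(9, 13): e=[19,6,35] → #
  covered (6 px):
    · · · · · · · · · ·
    · · · · · · · · · ·
    · · · · · · · · · ·
    · # · · · · · · · ·
    · # # · · · · · · ·
    · · # # · · · · · ·
    · · · · # · · · · ·
    · · · · · · · · · ·
    · · · · · · · · · ·
    · · · · · · · · · ·
    · · · · · · · · · ·
    · · · · · · · · · ·

Z-buffer (winner per pixel, '.' = empty):
  . . . . . . . . . .
  . . . . . 0 . . . .
  . . . . 0 0 . . . .
  . 1 . 0 0 0 . . . .
  . 1 1 0 0 0 . . . .
  . . 1 1 0 . . . . .
  . . . 0 1 . . . . .
  . . . 0 0 . . . . .
  . . . . 0 . . . . .
  . . . . . . . . . .
  . . . . . . . . . .
  . . . . . . . . . .

Result: 0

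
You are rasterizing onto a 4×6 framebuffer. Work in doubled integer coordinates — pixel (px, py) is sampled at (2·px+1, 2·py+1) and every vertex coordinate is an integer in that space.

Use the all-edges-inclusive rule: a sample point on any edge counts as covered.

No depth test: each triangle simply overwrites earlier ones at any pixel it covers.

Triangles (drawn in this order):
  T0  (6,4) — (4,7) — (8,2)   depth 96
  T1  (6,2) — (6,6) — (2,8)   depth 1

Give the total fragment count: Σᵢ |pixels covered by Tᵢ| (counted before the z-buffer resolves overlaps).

T0:
  2·area = 2  (B↔C swapped to make it positive)
  edge (6, 4)→(8, 2): d=(2,-2) inclusive
  edge (8, 2)→(4, 7): d=(-4,5) inclusive
  edge (4, 7)→(6, 4): d=(2,-3) inclusive
    (3,1)@(7, 3): e=[0,1,1] → #  [on edge]
    (2,2)@(5, 5): e=[0,3,-1] → ·  [on edge]
    (3,2)@(7, 5): e=[4,-7,5] → ·
    (1,3)@(3, 7): e=[0,5,-3] → ·  [on edge]
    (0,4)@(1, 9): e=[0,7,-5] → ·  [on edge]
  covered (1 px):
    · · · ·
    · · · #
    · · · ·
    · · · ·
    · · · ·
    · · · ·
T1:
  2·area = 16
  edge (6, 2)→(6, 6): d=(0,4) inclusive
  edge (6, 6)→(2, 8): d=(-4,2) inclusive
  edge (2, 8)→(6, 2): d=(4,-6) inclusive
    (2,2)@(5, 5): e=[4,6,6] → #
    (3,2)@(7, 5): e=[-4,2,18] → ·
    (1,3)@(3, 7): e=[12,2,2] → #
    (2,3)@(5, 7): e=[4,-2,14] → ·
    (1,4)@(3, 9): e=[12,-6,10] → ·
  covered (2 px):
    · · · ·
    · · · ·
    · · # ·
    · # · ·
    · · · ·
    · · · ·

Final: 3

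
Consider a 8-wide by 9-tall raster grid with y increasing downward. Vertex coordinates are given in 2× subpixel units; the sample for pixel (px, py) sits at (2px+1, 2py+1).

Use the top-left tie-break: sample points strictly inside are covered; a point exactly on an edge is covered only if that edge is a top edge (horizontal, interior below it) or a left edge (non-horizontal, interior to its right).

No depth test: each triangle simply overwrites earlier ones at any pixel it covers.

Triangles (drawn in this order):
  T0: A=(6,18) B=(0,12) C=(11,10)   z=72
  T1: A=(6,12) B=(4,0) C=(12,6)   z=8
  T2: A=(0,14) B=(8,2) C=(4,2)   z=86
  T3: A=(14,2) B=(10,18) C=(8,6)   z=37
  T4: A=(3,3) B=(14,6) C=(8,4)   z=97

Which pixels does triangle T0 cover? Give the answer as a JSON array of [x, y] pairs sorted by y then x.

T0:
  2·area = 78
  edge (6, 18)→(0, 12): d=(-6,-6) top-left  bias=+0
  edge (0, 12)→(11, 10): d=(11,-2) top-left  bias=+0
  edge (11, 10)→(6, 18): d=(-5,8) right/bottom  bias=-1
    (3,5)@(7, 11): e=[48,3,27] → #
    (4,5)@(9, 11): e=[60,7,11] → #
    (5,5)@(11, 11): e=[72,11,-5] → ·
    (0,6)@(1, 13): e=[0,13,65] → #  [on edge]
    (1,6)@(3, 13): e=[12,17,49] → #
    (2,6)@(5, 13): e=[24,21,33] → #
    (5,6)@(11, 13): e=[60,33,-15] → ·
    (0,7)@(1, 15): e=[-12,35,55] → ·
    (1,7)@(3, 15): e=[0,39,39] → #  [on edge]
    (4,7)@(9, 15): e=[36,51,-9] → ·
    (1,8)@(3, 17): e=[-12,61,29] → ·
    (2,8)@(5, 17): e=[0,65,13] → #  [on edge]
  covered (11 px):
    · · · · · · · ·
    · · · · · · · ·
    · · · · · · · ·
    · · · · · · · ·
    · · · · · · · ·
    · · · # # · · ·
    # # # # # · · ·
    · # # # · · · ·
    · · # · · · · ·
T1:
  2·area = 84
  edge (6, 12)→(4, 0): d=(-2,-12) top-left  bias=+0
  edge (4, 0)→(12, 6): d=(8,6) right/bottom  bias=-1
  edge (12, 6)→(6, 12): d=(-6,6) right/bottom  bias=-1
    (2,0)@(5, 1): e=[10,2,72] → #
    (3,0)@(7, 1): e=[34,-10,60] → ·
    (2,1)@(5, 3): e=[6,18,60] → #
    (3,1)@(7, 3): e=[30,6,48] → #
    (4,1)@(9, 3): e=[54,-6,36] → ·
    (7,1)@(15, 3): e=[126,-42,0] → ·  [on edge]
    (2,2)@(5, 5): e=[2,34,48] → #
    (4,2)@(9, 5): e=[50,10,24] → #
    (5,2)@(11, 5): e=[74,-2,12] → ·
    (6,2)@(13, 5): e=[98,-14,0] → ·  [on edge]
    (2,3)@(5, 7): e=[-2,50,36] → ·
    (3,3)@(7, 7): e=[22,38,24] → #
    (5,3)@(11, 7): e=[70,14,0] → ·  [on edge]
    (4,4)@(9, 9): e=[42,42,0] → ·  [on edge]
    (3,5)@(7, 11): e=[14,70,0] → ·  [on edge]
    (2,6)@(5, 13): e=[-14,98,0] → ·  [on edge]
    (1,7)@(3, 15): e=[-42,126,0] → ·  [on edge]
    (0,8)@(1, 17): e=[-70,154,0] → ·  [on edge]
  covered (9 px):
    · · # · · · · ·
    · · # # · · · ·
    · · # # # · · ·
    · · · # # · · ·
    · · · # · · · ·
    · · · · · · · ·
    · · · · · · · ·
    · · · · · · · ·
    · · · · · · · ·
T2:
  2·area = 48  (B↔C swapped to make it positive)
  edge (0, 14)→(4, 2): d=(4,-12) top-left  bias=+0
  edge (4, 2)→(8, 2): d=(4,0) top-left  bias=+0
  edge (8, 2)→(0, 14): d=(-8,12) right/bottom  bias=-1
    (2,1)@(5, 3): e=[16,4,28] → #
    (3,1)@(7, 3): e=[40,4,4] → #
    (4,1)@(9, 3): e=[64,4,-20] → ·
    (1,2)@(3, 5): e=[0,12,36] → #  [on edge]
    (3,2)@(7, 5): e=[48,12,-12] → ·
    (1,3)@(3, 7): e=[8,20,20] → #
    (2,3)@(5, 7): e=[32,20,-4] → ·
    (1,4)@(3, 9): e=[16,28,4] → #
    (2,4)@(5, 9): e=[40,28,-20] → ·
    (0,5)@(1, 11): e=[0,36,12] → #  [on edge]
    (1,5)@(3, 11): e=[24,36,-12] → ·
    (0,6)@(1, 13): e=[8,44,-4] → ·
  covered (7 px):
    · · · · · · · ·
    · · # # · · · ·
    · # # · · · · ·
    · # · · · · · ·
    · # · · · · · ·
    # · · · · · · ·
    · · · · · · · ·
    · · · · · · · ·
    · · · · · · · ·
T3:
  2·area = 80
  edge (14, 2)→(10, 18): d=(-4,16) right/bottom  bias=-1
  edge (10, 18)→(8, 6): d=(-2,-12) top-left  bias=+0
  edge (8, 6)→(14, 2): d=(6,-4) top-left  bias=+0
    (6,1)@(13, 3): e=[12,66,2] → #
    (7,1)@(15, 3): e=[-20,90,10] → ·
    (5,2)@(11, 5): e=[36,38,6] → #
    (7,2)@(15, 5): e=[-28,86,22] → ·
    (4,3)@(9, 7): e=[60,10,10] → #
    (6,3)@(13, 7): e=[-4,58,26] → ·
    (4,4)@(9, 9): e=[52,6,22] → #
    (6,4)@(13, 9): e=[-12,54,38] → ·
    (4,5)@(9, 11): e=[44,2,34] → #
    (6,5)@(13, 11): e=[-20,50,50] → ·
    (4,6)@(9, 13): e=[36,-2,46] → ·
    (5,6)@(11, 13): e=[4,22,54] → #
  covered (10 px):
    · · · · · · · ·
    · · · · · · # ·
    · · · · · # # ·
    · · · · # # · ·
    · · · · # # · ·
    · · · · # # · ·
    · · · · · # · ·
    · · · · · · · ·
    · · · · · · · ·
T4:
  2·area = 4  (B↔C swapped to make it positive)
  edge (3, 3)→(8, 4): d=(5,1) right/bottom  bias=-1
  edge (8, 4)→(14, 6): d=(6,2) right/bottom  bias=-1
  edge (14, 6)→(3, 3): d=(-11,-3) top-left  bias=+0
    (1,1)@(3, 3): e=[0,4,0] → ·  [on edge]
    (2,1)@(5, 3): e=[-2,0,6] → ·  [on edge]
    (5,2)@(11, 5): e=[2,0,2] → ·  [on edge]
    (6,2)@(13, 5): e=[0,-4,8] → ·  [on edge]
  covered (0 px):
    · · · · · · · ·
    · · · · · · · ·
    · · · · · · · ·
    · · · · · · · ·
    · · · · · · · ·
    · · · · · · · ·
    · · · · · · · ·
    · · · · · · · ·
    · · · · · · · ·

Result: [[3,5],[4,5],[0,6],[1,6],[2,6],[3,6],[4,6],[1,7],[2,7],[3,7],[2,8]]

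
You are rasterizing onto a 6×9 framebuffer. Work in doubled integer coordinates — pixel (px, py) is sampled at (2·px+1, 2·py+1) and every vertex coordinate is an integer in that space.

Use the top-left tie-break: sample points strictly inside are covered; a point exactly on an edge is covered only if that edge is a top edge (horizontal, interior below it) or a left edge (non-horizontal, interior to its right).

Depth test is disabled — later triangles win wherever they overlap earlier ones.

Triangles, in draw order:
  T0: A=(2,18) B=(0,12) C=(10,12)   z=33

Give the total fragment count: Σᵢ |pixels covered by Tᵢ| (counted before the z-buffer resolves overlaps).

T0:
  2·area = 60
  edge (2, 18)→(0, 12): d=(-2,-6) top-left  bias=+0
  edge (0, 12)→(10, 12): d=(10,0) top-left  bias=+0
  edge (10, 12)→(2, 18): d=(-8,6) right/bottom  bias=-1
    (0,6)@(1, 13): e=[4,10,46] → #
    (1,6)@(3, 13): e=[16,10,34] → #
    (2,6)@(5, 13): e=[28,10,22] → #
    (3,6)@(7, 13): e=[40,10,10] → #
    (4,6)@(9, 13): e=[52,10,-2] → ·
    (0,7)@(1, 15): e=[0,30,30] → #  [on edge]
    (3,7)@(7, 15): e=[36,30,-6] → ·
    (0,8)@(1, 17): e=[-4,50,14] → ·
    (1,8)@(3, 17): e=[8,50,2] → #
    (2,8)@(5, 17): e=[20,50,-10] → ·
  covered (8 px):
    · · · · · ·
    · · · · · ·
    · · · · · ·
    · · · · · ·
    · · · · · ·
    · · · · · ·
    # # # # · ·
    # # # · · ·
    · # · · · ·

Result: 8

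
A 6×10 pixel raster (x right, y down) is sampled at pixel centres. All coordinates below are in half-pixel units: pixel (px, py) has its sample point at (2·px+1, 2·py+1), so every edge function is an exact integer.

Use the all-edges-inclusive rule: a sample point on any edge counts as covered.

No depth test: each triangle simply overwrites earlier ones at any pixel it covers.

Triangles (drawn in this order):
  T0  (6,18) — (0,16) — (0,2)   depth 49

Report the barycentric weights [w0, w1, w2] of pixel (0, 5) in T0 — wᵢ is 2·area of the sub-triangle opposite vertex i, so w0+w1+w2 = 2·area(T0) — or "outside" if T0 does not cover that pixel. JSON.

T0:
  2·area = 84
  edge (6, 18)→(0, 16): d=(-6,-2) inclusive
  edge (0, 16)→(0, 2): d=(0,-14) inclusive
  edge (0, 2)→(6, 18): d=(6,16) inclusive
    (0,2)@(1, 5): e=[68,14,2] → █
    (1,2)@(3, 5): e=[72,42,-30] → ·
    (0,3)@(1, 7): e=[56,14,14] → █
    (1,3)@(3, 7): e=[60,42,-18] → ·
    (0,4)@(1, 9): e=[44,14,26] → █
    (1,4)@(3, 9): e=[48,42,-6] → ·
    (0,5)@(1, 11): e=[32,14,38] → █
    (1,5)@(3, 11): e=[36,42,6] → █
    (2,5)@(5, 11): e=[40,70,-26] → ·
    (0,6)@(1, 13): e=[20,14,50] → █
    (2,6)@(5, 13): e=[28,70,-14] → ·
    (0,7)@(1, 15): e=[8,14,62] → █
    (1,8)@(3, 17): e=[0,42,42] → █  [on edge]
    (4,9)@(9, 19): e=[0,126,-42] → ·  [on edge]
  covered (11 px):
    · · · · · ·
    · · · · · ·
    █ · · · · ·
    █ · · · · ·
    █ · · · · ·
    █ █ · · · ·
    █ █ · · · ·
    █ █ · · · ·
    · █ █ · · ·
    · · · · · ·

Answer: [14,38,32]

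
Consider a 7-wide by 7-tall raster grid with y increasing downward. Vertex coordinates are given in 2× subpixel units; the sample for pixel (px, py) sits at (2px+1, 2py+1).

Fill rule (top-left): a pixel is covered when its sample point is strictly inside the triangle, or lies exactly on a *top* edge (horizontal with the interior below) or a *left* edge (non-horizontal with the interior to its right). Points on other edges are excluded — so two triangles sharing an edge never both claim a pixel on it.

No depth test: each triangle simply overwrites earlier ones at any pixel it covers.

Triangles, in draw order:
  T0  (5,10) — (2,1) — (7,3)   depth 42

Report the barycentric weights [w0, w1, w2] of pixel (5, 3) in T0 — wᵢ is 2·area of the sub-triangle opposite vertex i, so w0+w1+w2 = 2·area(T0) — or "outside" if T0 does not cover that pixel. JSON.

T0:
  2·area = 39
  edge (5, 10)→(2, 1): d=(-3,-9) top-left  bias=+0
  edge (2, 1)→(7, 3): d=(5,2) right/bottom  bias=-1
  edge (7, 3)→(5, 10): d=(-2,7) right/bottom  bias=-1
    (1,1)@(3, 3): e=[3,8,28] → █
    (2,1)@(5, 3): e=[21,4,14] → █
    (3,1)@(7, 3): e=[39,0,0] → ·  [on edge]
    (1,2)@(3, 5): e=[-3,18,24] → ·
    (2,2)@(5, 5): e=[15,14,10] → █
    (3,2)@(7, 5): e=[33,10,-4] → ·
    (2,3)@(5, 7): e=[9,24,6] → █
    (3,3)@(7, 7): e=[27,20,-8] → ·
    (2,4)@(5, 9): e=[3,34,2] → █
    (3,4)@(7, 9): e=[21,30,-12] → ·
    (2,5)@(5, 11): e=[-3,44,-2] → ·
  covered (5 px):
    · · · · · · ·
    · █ █ · · · ·
    · · █ · · · ·
    · · █ · · · ·
    · · █ · · · ·
    · · · · · · ·
    · · · · · · ·

Answer: "outside"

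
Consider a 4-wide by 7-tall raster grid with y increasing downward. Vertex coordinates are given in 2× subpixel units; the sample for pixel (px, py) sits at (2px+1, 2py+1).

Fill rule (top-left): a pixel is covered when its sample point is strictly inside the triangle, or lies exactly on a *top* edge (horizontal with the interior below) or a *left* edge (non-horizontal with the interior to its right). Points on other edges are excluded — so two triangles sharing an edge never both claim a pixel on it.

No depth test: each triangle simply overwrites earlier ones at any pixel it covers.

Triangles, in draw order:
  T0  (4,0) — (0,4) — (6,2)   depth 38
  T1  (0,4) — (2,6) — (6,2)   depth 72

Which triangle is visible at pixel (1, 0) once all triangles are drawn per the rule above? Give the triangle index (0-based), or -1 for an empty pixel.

T0:
  2·area = 16  (B↔C swapped to make it positive)
  edge (4, 0)→(6, 2): d=(2,2) right/bottom  bias=-1
  edge (6, 2)→(0, 4): d=(-6,2) right/bottom  bias=-1
  edge (0, 4)→(4, 0): d=(4,-4) top-left  bias=+0
    (1,0)@(3, 1): e=[4,12,0] → X  [on edge]
    (2,0)@(5, 1): e=[0,8,8] → .  [on edge]
    (0,1)@(1, 3): e=[12,4,0] → X  [on edge]
    (1,1)@(3, 3): e=[8,0,8] → .  [on edge]
    (3,1)@(7, 3): e=[0,-8,24] → .  [on edge]
    (0,2)@(1, 5): e=[16,-8,8] → .
  covered (2 px):
    . X . .
    X . . .
    . . . .
    . . . .
    . . . .
    . . . .
    . . . .
T1:
  2·area = 16  (B↔C swapped to make it positive)
  edge (0, 4)→(6, 2): d=(6,-2) top-left  bias=+0
  edge (6, 2)→(2, 6): d=(-4,4) right/bottom  bias=-1
  edge (2, 6)→(0, 4): d=(-2,-2) top-left  bias=+0
    (3,0)@(7, 1): e=[-4,0,20] → .  [on edge]
    (1,1)@(3, 3): e=[0,8,8] → X  [on edge]
    (2,1)@(5, 3): e=[4,0,12] → .  [on edge]
    (0,2)@(1, 5): e=[8,8,0] → X  [on edge]
    (1,2)@(3, 5): e=[12,0,4] → .  [on edge]
    (0,3)@(1, 7): e=[20,0,-4] → .  [on edge]
    (1,3)@(3, 7): e=[24,-8,0] → .  [on edge]
    (2,4)@(5, 9): e=[40,-24,0] → .  [on edge]
    (3,5)@(7, 11): e=[56,-40,0] → .  [on edge]
  covered (2 px):
    . . . .
    . X . .
    X . . .
    . . . .
    . . . .
    . . . .
    . . . .

Z-buffer (winner per pixel, '.' = empty):
  . 0 . .
  0 1 . .
  1 . . .
  . . . .
  . . . .
  . . . .
  . . . .

Result: 0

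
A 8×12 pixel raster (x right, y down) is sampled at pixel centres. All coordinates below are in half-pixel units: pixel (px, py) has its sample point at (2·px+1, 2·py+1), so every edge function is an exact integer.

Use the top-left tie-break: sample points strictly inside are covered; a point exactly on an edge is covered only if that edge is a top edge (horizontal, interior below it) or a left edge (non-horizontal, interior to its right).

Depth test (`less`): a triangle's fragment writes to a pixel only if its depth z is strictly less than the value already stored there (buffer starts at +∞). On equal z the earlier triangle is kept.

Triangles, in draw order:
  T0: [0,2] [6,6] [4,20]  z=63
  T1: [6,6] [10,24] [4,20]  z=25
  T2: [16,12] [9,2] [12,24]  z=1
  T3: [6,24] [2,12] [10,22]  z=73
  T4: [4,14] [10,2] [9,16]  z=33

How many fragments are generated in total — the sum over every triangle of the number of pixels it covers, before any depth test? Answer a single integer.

T0:
  2·area = 92
  edge (0, 2)→(6, 6): d=(6,4) right/bottom  bias=-1
  edge (6, 6)→(4, 20): d=(-2,14) right/bottom  bias=-1
  edge (4, 20)→(0, 2): d=(-4,-18) top-left  bias=+0
    (0,1)@(1, 3): e=[2,76,14] → #
    (1,1)@(3, 3): e=[-6,48,50] → ·
    (0,2)@(1, 5): e=[14,72,6] → #
    (1,2)@(3, 5): e=[6,44,42] → #
    (2,2)@(5, 5): e=[-2,16,78] → ·
    (0,3)@(1, 7): e=[26,68,-2] → ·
    (1,3)@(3, 7): e=[18,40,34] → #
    (2,3)@(5, 7): e=[10,12,70] → #
    (3,3)@(7, 7): e=[2,-16,106] → ·
    (1,4)@(3, 9): e=[30,36,26] → #
    (3,4)@(7, 9): e=[14,-20,98] → ·
    (1,5)@(3, 11): e=[42,32,18] → #
    (2,6)@(5, 13): e=[46,0,46] → ·  [on edge]
  covered (11 px):
    · · · · · · · ·
    # · · · · · · ·
    # # · · · · · ·
    · # # · · · · ·
    · # # · · · · ·
    · # # · · · · ·
    · # · · · · · ·
    · # · · · · · ·
    · · · · · · · ·
    · · · · · · · ·
    · · · · · · · ·
    · · · · · · · ·
T1:
  2·area = 92
  edge (6, 6)→(10, 24): d=(4,18) right/bottom  bias=-1
  edge (10, 24)→(4, 20): d=(-6,-4) top-left  bias=+0
  edge (4, 20)→(6, 6): d=(2,-14) top-left  bias=+0
    (3,5)@(7, 11): e=[2,66,24] → #
    (4,5)@(9, 11): e=[-34,74,52] → ·
    (2,6)@(5, 13): e=[46,46,0] → #  [on edge]
    (4,6)@(9, 13): e=[-26,62,56] → ·
    (2,7)@(5, 15): e=[54,34,4] → #
    (4,7)@(9, 15): e=[-18,50,60] → ·
    (2,8)@(5, 17): e=[62,22,8] → #
    (4,8)@(9, 17): e=[-10,38,64] → ·
    (2,9)@(5, 19): e=[70,10,12] → #
    (4,9)@(9, 19): e=[-2,26,68] → ·
    (2,10)@(5, 21): e=[78,-2,16] → ·
    (3,10)@(7, 21): e=[42,6,44] → #
  covered (12 px):
    · · · · · · · ·
    · · · · · · · ·
    · · · · · · · ·
    · · · · · · · ·
    · · · · · · · ·
    · · · # · · · ·
    · · # # · · · ·
    · · # # · · · ·
    · · # # · · · ·
    · · # # · · · ·
    · · · # # · · ·
    · · · · # · · ·
T2:
  2·area = 124  (B↔C swapped to make it positive)
  edge (16, 12)→(12, 24): d=(-4,12) right/bottom  bias=-1
  edge (12, 24)→(9, 2): d=(-3,-22) top-left  bias=+0
  edge (9, 2)→(16, 12): d=(7,10) right/bottom  bias=-1
    (5,2)@(11, 5): e=[88,35,1] → #
    (6,2)@(13, 5): e=[64,79,-19] → ·
    (5,3)@(11, 7): e=[80,29,15] → #
    (6,3)@(13, 7): e=[56,73,-5] → ·
    (5,4)@(11, 9): e=[72,23,29] → #
    (6,4)@(13, 9): e=[48,67,9] → #
    (7,4)@(15, 9): e=[24,111,-11] → ·
    (5,5)@(11, 11): e=[64,17,43] → #
    (7,5)@(15, 11): e=[16,105,3] → #
    (5,6)@(11, 13): e=[56,11,57] → #
    (5,7)@(11, 15): e=[48,5,71] → #
    (7,7)@(15, 15): e=[0,93,31] → ·  [on edge]
    (6,10)@(13, 21): e=[0,31,93] → ·  [on edge]
  covered (14 px):
    · · · · · · · ·
    · · · · · · · ·
    · · · · · # · ·
    · · · · · # · ·
    · · · · · # # ·
    · · · · · # # #
    · · · · · # # #
    · · · · · # # ·
    · · · · · · # ·
    · · · · · · # ·
    · · · · · · · ·
    · · · · · · · ·
T3:
  2·area = 56
  edge (6, 24)→(2, 12): d=(-4,-12) top-left  bias=+0
  edge (2, 12)→(10, 22): d=(8,10) right/bottom  bias=-1
  edge (10, 22)→(6, 24): d=(-4,2) right/bottom  bias=-1
    (0,4)@(1, 9): e=[0,-14,70] → ·  [on edge]
    (1,7)@(3, 15): e=[0,14,42] → #  [on edge]
    (2,7)@(5, 15): e=[24,-6,38] → ·
    (1,8)@(3, 17): e=[-8,30,34] → ·
    (2,8)@(5, 17): e=[16,10,30] → #
    (3,8)@(7, 17): e=[40,-10,26] → ·
    (2,9)@(5, 19): e=[8,26,22] → #
    (3,9)@(7, 19): e=[32,6,18] → #
    (4,9)@(9, 19): e=[56,-14,14] → ·
    (2,10)@(5, 21): e=[0,42,14] → #  [on edge]
    (4,10)@(9, 21): e=[48,2,6] → #
    (5,10)@(11, 21): e=[72,-18,2] → ·
  covered (8 px):
    · · · · · · · ·
    · · · · · · · ·
    · · · · · · · ·
    · · · · · · · ·
    · · · · · · · ·
    · · · · · · · ·
    · · · · · · · ·
    · # · · · · · ·
    · · # · · · · ·
    · · # # · · · ·
    · · # # # · · ·
    · · · # · · · ·
T4:
  2·area = 72
  edge (4, 14)→(10, 2): d=(6,-12) top-left  bias=+0
  edge (10, 2)→(9, 16): d=(-1,14) right/bottom  bias=-1
  edge (9, 16)→(4, 14): d=(-5,-2) top-left  bias=+0
    (4,2)@(9, 5): e=[6,11,55] → #
    (5,2)@(11, 5): e=[30,-17,59] → ·
    (4,3)@(9, 7): e=[18,9,45] → #
    (5,3)@(11, 7): e=[42,-19,49] → ·
    (3,4)@(7, 9): e=[6,35,31] → #
    (5,4)@(11, 9): e=[54,-21,39] → ·
    (3,5)@(7, 11): e=[18,33,21] → #
    (5,5)@(11, 11): e=[66,-23,29] → ·
    (2,6)@(5, 13): e=[6,59,7] → #
    (5,6)@(11, 13): e=[78,-25,19] → ·
    (2,7)@(5, 15): e=[18,57,-3] → ·
    (3,7)@(7, 15): e=[42,29,1] → #
  covered (11 px):
    · · · · · · · ·
    · · · · · · · ·
    · · · · # · · ·
    · · · · # · · ·
    · · · # # · · ·
    · · · # # · · ·
    · · # # # · · ·
    · · · # # · · ·
    · · · · · · · ·
    · · · · · · · ·
    · · · · · · · ·
    · · · · · · · ·

Answer: 56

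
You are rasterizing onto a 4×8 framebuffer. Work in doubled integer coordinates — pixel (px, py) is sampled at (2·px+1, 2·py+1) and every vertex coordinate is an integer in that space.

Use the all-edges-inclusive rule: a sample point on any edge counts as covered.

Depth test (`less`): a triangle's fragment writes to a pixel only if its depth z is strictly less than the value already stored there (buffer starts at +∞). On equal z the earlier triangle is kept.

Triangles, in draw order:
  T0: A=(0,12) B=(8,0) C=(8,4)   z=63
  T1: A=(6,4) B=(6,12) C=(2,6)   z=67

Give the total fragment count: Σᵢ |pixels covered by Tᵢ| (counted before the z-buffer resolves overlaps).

T0:
  2·area = 32
  edge (0, 12)→(8, 0): d=(8,-12) inclusive
  edge (8, 0)→(8, 4): d=(0,4) inclusive
  edge (8, 4)→(0, 12): d=(-8,8) inclusive
    (3,1)@(7, 3): e=[12,4,16] → #
    (2,2)@(5, 5): e=[4,12,16] → #
    (3,2)@(7, 5): e=[28,4,0] → #  [on edge]
    (2,3)@(5, 7): e=[20,12,0] → #  [on edge]
    (3,3)@(7, 7): e=[44,4,-16] → ·
    (1,4)@(3, 9): e=[12,20,0] → #  [on edge]
    (2,4)@(5, 9): e=[36,12,-16] → ·
    (0,5)@(1, 11): e=[4,28,0] → #  [on edge]
    (1,5)@(3, 11): e=[28,20,-16] → ·
    (0,6)@(1, 13): e=[20,28,-16] → ·
  covered (6 px):
    · · · ·
    · · · #
    · · # #
    · · # ·
    · # · ·
    # · · ·
    · · · ·
    · · · ·
T1:
  2·area = 32
  edge (6, 4)→(6, 12): d=(0,8) inclusive
  edge (6, 12)→(2, 6): d=(-4,-6) inclusive
  edge (2, 6)→(6, 4): d=(4,-2) inclusive
    (2,2)@(5, 5): e=[8,22,2] → #
    (3,2)@(7, 5): e=[-8,34,6] → ·
    (1,3)@(3, 7): e=[24,2,6] → #
    (3,3)@(7, 7): e=[-8,26,14] → ·
    (1,4)@(3, 9): e=[24,-6,14] → ·
    (2,4)@(5, 9): e=[8,6,18] → #
    (3,4)@(7, 9): e=[-8,18,22] → ·
    (2,5)@(5, 11): e=[8,-2,26] → ·
  covered (4 px):
    · · · ·
    · · · ·
    · · # ·
    · # # ·
    · · # ·
    · · · ·
    · · · ·
    · · · ·

Final: 10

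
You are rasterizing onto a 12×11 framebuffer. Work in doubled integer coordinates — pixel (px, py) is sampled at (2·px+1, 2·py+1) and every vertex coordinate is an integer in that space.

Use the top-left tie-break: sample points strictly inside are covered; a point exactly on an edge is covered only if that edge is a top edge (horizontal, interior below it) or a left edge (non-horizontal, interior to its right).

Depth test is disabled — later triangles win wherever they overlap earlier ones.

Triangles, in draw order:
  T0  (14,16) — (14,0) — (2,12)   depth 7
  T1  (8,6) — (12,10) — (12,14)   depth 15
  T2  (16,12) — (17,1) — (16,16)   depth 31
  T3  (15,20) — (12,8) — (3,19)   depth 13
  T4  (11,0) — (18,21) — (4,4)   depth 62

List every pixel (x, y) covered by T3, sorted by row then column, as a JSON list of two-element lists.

T0:
  2·area = 192  (B↔C swapped to make it positive)
  edge (14, 16)→(2, 12): d=(-12,-4) top-left  bias=+0
  edge (2, 12)→(14, 0): d=(12,-12) top-left  bias=+0
  edge (14, 0)→(14, 16): d=(0,16) right/bottom  bias=-1
    (6,0)@(13, 1): e=[176,0,16] → █  [on edge]
    (7,0)@(15, 1): e=[184,24,-16] → ·
    (5,1)@(11, 3): e=[144,0,48] → █  [on edge]
    (7,1)@(15, 3): e=[160,48,-16] → ·
    (4,2)@(9, 5): e=[112,0,80] → █  [on edge]
    (7,2)@(15, 5): e=[136,72,-16] → ·
    (3,3)@(7, 7): e=[80,0,112] → █  [on edge]
    (7,3)@(15, 7): e=[112,96,-16] → ·
    (2,4)@(5, 9): e=[48,0,144] → █  [on edge]
    (7,4)@(15, 9): e=[88,120,-16] → ·
    (1,5)@(3, 11): e=[16,0,176] → █  [on edge]
    (7,5)@(15, 11): e=[64,144,-16] → ·
    (0,6)@(1, 13): e=[-16,0,208] → ·  [on edge]
    (2,6)@(5, 13): e=[0,48,144] → █  [on edge]
    (5,7)@(11, 15): e=[0,144,48] → █  [on edge]
    (8,8)@(17, 17): e=[0,240,-48] → ·  [on edge]
    (11,9)@(23, 19): e=[0,336,-144] → ·  [on edge]
  covered (28 px):
    · · · · · · █ · · · · ·
    · · · · · █ █ · · · · ·
    · · · · █ █ █ · · · · ·
    · · · █ █ █ █ · · · · ·
    · · █ █ █ █ █ · · · · ·
    · █ █ █ █ █ █ · · · · ·
    · · █ █ █ █ █ · · · · ·
    · · · · · █ █ · · · · ·
    · · · · · · · · · · · ·
    · · · · · · · · · · · ·
    · · · · · · · · · · · ·
T1:
  2·area = 16
  edge (8, 6)→(12, 10): d=(4,4) right/bottom  bias=-1
  edge (12, 10)→(12, 14): d=(0,4) right/bottom  bias=-1
  edge (12, 14)→(8, 6): d=(-4,-8) top-left  bias=+0
    (1,0)@(3, 1): e=[0,36,-20] → ·  [on edge]
    (2,1)@(5, 3): e=[0,28,-12] → ·  [on edge]
    (3,2)@(7, 5): e=[0,20,-4] → ·  [on edge]
    (4,3)@(9, 7): e=[0,12,4] → ·  [on edge]
    (5,4)@(11, 9): e=[0,4,12] → ·  [on edge]
    (5,5)@(11, 11): e=[8,4,4] → █
    (6,5)@(13, 11): e=[0,-4,20] → ·  [on edge]
    (5,6)@(11, 13): e=[16,4,-4] → ·
    (7,6)@(15, 13): e=[0,-12,28] → ·  [on edge]
    (8,7)@(17, 15): e=[0,-20,36] → ·  [on edge]
    (9,8)@(19, 17): e=[0,-28,44] → ·  [on edge]
    (10,9)@(21, 19): e=[0,-36,52] → ·  [on edge]
    (11,10)@(23, 21): e=[0,-44,60] → ·  [on edge]
  covered (1 px):
    · · · · · · · · · · · ·
    · · · · · · · · · · · ·
    · · · · · · · · · · · ·
    · · · · · · · · · · · ·
    · · · · · · · · · · · ·
    · · · · · █ · · · · · ·
    · · · · · · · · · · · ·
    · · · · · · · · · · · ·
    · · · · · · · · · · · ·
    · · · · · · · · · · · ·
    · · · · · · · · · · · ·
T2:
  2·area = 4
  edge (16, 12)→(17, 1): d=(1,-11) top-left  bias=+0
  edge (17, 1)→(16, 16): d=(-1,15) right/bottom  bias=-1
  edge (16, 16)→(16, 12): d=(0,-4) top-left  bias=+0
    (8,0)@(17, 1): e=[0,0,4] → ·  [on edge]
  covered (0 px):
    · · · · · · · · · · · ·
    · · · · · · · · · · · ·
    · · · · · · · · · · · ·
    · · · · · · · · · · · ·
    · · · · · · · · · · · ·
    · · · · · · · · · · · ·
    · · · · · · · · · · · ·
    · · · · · · · · · · · ·
    · · · · · · · · · · · ·
    · · · · · · · · · · · ·
    · · · · · · · · · · · ·
T3:
  2·area = 141  (B↔C swapped to make it positive)
  edge (15, 20)→(3, 19): d=(-12,-1) top-left  bias=+0
  edge (3, 19)→(12, 8): d=(9,-11) top-left  bias=+0
  edge (12, 8)→(15, 20): d=(3,12) right/bottom  bias=-1
    (5,5)@(11, 11): e=[104,16,21] → █
    (6,5)@(13, 11): e=[106,38,-3] → ·
    (4,6)@(9, 13): e=[78,12,51] → █
    (6,6)@(13, 13): e=[82,56,3] → █
    (7,6)@(15, 13): e=[84,78,-21] → ·
    (3,7)@(7, 15): e=[52,8,81] → █
    (7,7)@(15, 15): e=[60,96,-15] → ·
    (2,8)@(5, 17): e=[26,4,111] → █
    (7,8)@(15, 17): e=[36,114,-9] → ·
    (1,9)@(3, 19): e=[0,0,141] → █  [on edge]
    (7,9)@(15, 19): e=[12,132,-3] → ·
    (1,10)@(3, 21): e=[-24,18,147] → ·
  covered (19 px):
    · · · · · · · · · · · ·
    · · · · · · · · · · · ·
    · · · · · · · · · · · ·
    · · · · · · · · · · · ·
    · · · · · · · · · · · ·
    · · · · · █ · · · · · ·
    · · · · █ █ █ · · · · ·
    · · · █ █ █ █ · · · · ·
    · · █ █ █ █ █ · · · · ·
    · █ █ █ █ █ █ · · · · ·
    · · · · · · · · · · · ·
T4:
  2·area = 175
  edge (11, 0)→(18, 21): d=(7,21) right/bottom  bias=-1
  edge (18, 21)→(4, 4): d=(-14,-17) top-left  bias=+0
  edge (4, 4)→(11, 0): d=(7,-4) top-left  bias=+0
    (5,0)@(11, 1): e=[7,161,7] → █
    (6,0)@(13, 1): e=[-35,195,15] → ·
    (3,1)@(7, 3): e=[105,65,5] → █
    (4,1)@(9, 3): e=[63,99,13] → █
    (6,1)@(13, 3): e=[-21,167,29] → ·
    (2,2)@(5, 5): e=[161,3,11] → █
    (6,2)@(13, 5): e=[-7,139,43] → ·
    (2,3)@(5, 7): e=[175,-25,25] → ·
    (3,3)@(7, 7): e=[133,9,33] → █
    (6,3)@(13, 7): e=[7,111,57] → █
    (7,3)@(15, 7): e=[-35,145,65] → ·
    (3,4)@(7, 9): e=[147,-19,47] → ·
  covered (22 px):
    · · · · · █ · · · · · ·
    · · · █ █ █ · · · · · ·
    · · █ █ █ █ · · · · · ·
    · · · █ █ █ █ · · · · ·
    · · · · █ █ █ · · · · ·
    · · · · · █ █ · · · · ·
    · · · · · · █ █ · · · ·
    · · · · · · · █ · · · ·
    · · · · · · · █ · · · ·
    · · · · · · · · █ · · ·
    · · · · · · · · · · · ·

Answer: [[5,5],[4,6],[5,6],[6,6],[3,7],[4,7],[5,7],[6,7],[2,8],[3,8],[4,8],[5,8],[6,8],[1,9],[2,9],[3,9],[4,9],[5,9],[6,9]]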